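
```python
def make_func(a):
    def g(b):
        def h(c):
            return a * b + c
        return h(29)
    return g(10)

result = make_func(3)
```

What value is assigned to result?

Step 1: a = 3, b = 10, c = 29.
Step 2: h() computes a * b + c = 3 * 10 + 29 = 59.
Step 3: result = 59

The answer is 59.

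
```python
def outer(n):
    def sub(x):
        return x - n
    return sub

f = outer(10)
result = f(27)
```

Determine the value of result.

Step 1: outer(10) creates a closure capturing n = 10.
Step 2: f(27) computes 27 - 10 = 17.
Step 3: result = 17

The answer is 17.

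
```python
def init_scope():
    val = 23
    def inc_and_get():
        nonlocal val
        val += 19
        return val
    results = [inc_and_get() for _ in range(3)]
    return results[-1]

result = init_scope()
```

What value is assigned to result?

Step 1: val = 23.
Step 2: Three calls to inc_and_get(), each adding 19.
Step 3: Last value = 23 + 19 * 3 = 80

The answer is 80.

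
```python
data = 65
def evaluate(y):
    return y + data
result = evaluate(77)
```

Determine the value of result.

Step 1: data = 65 is defined globally.
Step 2: evaluate(77) uses parameter y = 77 and looks up data from global scope = 65.
Step 3: result = 77 + 65 = 142

The answer is 142.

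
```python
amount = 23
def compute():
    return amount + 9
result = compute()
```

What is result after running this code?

Step 1: amount = 23 is defined globally.
Step 2: compute() looks up amount from global scope = 23, then computes 23 + 9 = 32.
Step 3: result = 32

The answer is 32.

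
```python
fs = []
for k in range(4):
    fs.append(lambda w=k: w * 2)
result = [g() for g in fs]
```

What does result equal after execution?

Step 1: Default arg w=k captures k at each iteration.
Step 2: fs[k] has w defaulting to k, returns k * 2.
Step 3: result = [0, 2, 4, 6]

The answer is [0, 2, 4, 6].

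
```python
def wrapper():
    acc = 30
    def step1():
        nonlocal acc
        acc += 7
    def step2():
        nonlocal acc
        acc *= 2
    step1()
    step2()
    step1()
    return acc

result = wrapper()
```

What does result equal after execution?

Step 1: acc = 30.
Step 2: step1(): acc = 30 + 7 = 37.
Step 3: step2(): acc = 37 * 2 = 74.
Step 4: step1(): acc = 74 + 7 = 81. result = 81

The answer is 81.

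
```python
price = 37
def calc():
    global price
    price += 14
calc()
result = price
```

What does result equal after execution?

Step 1: price = 37 globally.
Step 2: calc() modifies global price: price += 14 = 51.
Step 3: result = 51

The answer is 51.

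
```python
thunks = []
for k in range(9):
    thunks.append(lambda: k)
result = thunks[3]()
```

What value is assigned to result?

Step 1: The loop creates 9 lambdas, all referencing the same variable k.
Step 2: After the loop, k = 8 (final value).
Step 3: thunks[3]() looks up k at call time and finds 8. This is the late binding gotcha. result = 8

The answer is 8.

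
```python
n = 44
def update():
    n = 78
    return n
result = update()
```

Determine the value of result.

Step 1: Global n = 44.
Step 2: update() creates local n = 78, shadowing the global.
Step 3: Returns local n = 78. result = 78

The answer is 78.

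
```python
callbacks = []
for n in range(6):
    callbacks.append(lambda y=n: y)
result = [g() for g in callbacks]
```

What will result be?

Step 1: Default arg y=n captures n at each iteration.
Step 2: Each lambda has its own default: 0, 1, ..., 5.
Step 3: result = [0, 1, 2, 3, 4, 5]

The answer is [0, 1, 2, 3, 4, 5].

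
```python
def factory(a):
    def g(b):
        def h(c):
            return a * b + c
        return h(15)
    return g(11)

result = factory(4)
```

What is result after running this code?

Step 1: a = 4, b = 11, c = 15.
Step 2: h() computes a * b + c = 4 * 11 + 15 = 59.
Step 3: result = 59

The answer is 59.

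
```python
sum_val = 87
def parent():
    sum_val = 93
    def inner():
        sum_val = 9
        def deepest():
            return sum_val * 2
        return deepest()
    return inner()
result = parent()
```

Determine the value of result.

Step 1: deepest() looks up sum_val through LEGB: not local, finds sum_val = 9 in enclosing inner().
Step 2: Returns 9 * 2 = 18.
Step 3: result = 18

The answer is 18.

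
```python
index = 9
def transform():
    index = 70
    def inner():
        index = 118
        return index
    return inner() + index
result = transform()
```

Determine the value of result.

Step 1: transform() has local index = 70. inner() has local index = 118.
Step 2: inner() returns its local index = 118.
Step 3: transform() returns 118 + its own index (70) = 188

The answer is 188.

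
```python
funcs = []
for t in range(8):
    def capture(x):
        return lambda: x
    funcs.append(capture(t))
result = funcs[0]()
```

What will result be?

Step 1: capture(t) creates a new scope capturing x = t at call time.
Step 2: funcs[0] = capture(0), so its lambda captures x = 0.
Step 3: result = 0 (closure factory fixes late binding)

The answer is 0.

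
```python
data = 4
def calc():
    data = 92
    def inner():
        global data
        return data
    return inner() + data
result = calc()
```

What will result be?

Step 1: Global data = 4. calc() shadows with local data = 92.
Step 2: inner() uses global keyword, so inner() returns global data = 4.
Step 3: calc() returns 4 + 92 = 96

The answer is 96.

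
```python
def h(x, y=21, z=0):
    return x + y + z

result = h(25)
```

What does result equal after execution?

Step 1: h(25) uses defaults y = 21, z = 0.
Step 2: Returns 25 + 21 + 0 = 46.
Step 3: result = 46

The answer is 46.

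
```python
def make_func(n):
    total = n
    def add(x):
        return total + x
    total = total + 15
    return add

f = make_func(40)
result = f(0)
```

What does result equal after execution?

Step 1: make_func(40) sets total = 40, then total = 40 + 15 = 55.
Step 2: Closures capture by reference, so add sees total = 55.
Step 3: f(0) returns 55 + 0 = 55

The answer is 55.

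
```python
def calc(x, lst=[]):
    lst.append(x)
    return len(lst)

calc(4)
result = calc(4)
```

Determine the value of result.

Step 1: Mutable default list persists between calls.
Step 2: First call: lst = [4], len = 1. Second call: lst = [4, 4], len = 2.
Step 3: result = 2

The answer is 2.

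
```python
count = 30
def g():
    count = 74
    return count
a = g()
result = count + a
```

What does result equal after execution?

Step 1: Global count = 30. g() returns local count = 74.
Step 2: a = 74. Global count still = 30.
Step 3: result = 30 + 74 = 104

The answer is 104.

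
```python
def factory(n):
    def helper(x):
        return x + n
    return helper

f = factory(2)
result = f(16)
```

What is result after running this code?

Step 1: factory(2) creates a closure that captures n = 2.
Step 2: f(16) calls the closure with x = 16, returning 16 + 2 = 18.
Step 3: result = 18

The answer is 18.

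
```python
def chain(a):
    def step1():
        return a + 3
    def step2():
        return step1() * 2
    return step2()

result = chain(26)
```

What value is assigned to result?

Step 1: chain(26) captures a = 26.
Step 2: step2() calls step1() which returns 26 + 3 = 29.
Step 3: step2() returns 29 * 2 = 58

The answer is 58.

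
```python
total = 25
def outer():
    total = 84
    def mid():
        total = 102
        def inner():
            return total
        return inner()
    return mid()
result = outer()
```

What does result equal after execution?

Step 1: Three levels of shadowing: global 25, outer 84, mid 102.
Step 2: inner() finds total = 102 in enclosing mid() scope.
Step 3: result = 102

The answer is 102.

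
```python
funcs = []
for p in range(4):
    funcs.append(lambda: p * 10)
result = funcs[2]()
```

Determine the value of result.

Step 1: All lambdas reference the same variable p (late binding).
Step 2: After the loop, p = 3. Every lambda returns p * 10.
Step 3: funcs[2]() = 3 * 10 = 30

The answer is 30.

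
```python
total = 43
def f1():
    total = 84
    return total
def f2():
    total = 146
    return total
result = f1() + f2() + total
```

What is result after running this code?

Step 1: Each function shadows global total with its own local.
Step 2: f1() returns 84, f2() returns 146.
Step 3: Global total = 43 is unchanged. result = 84 + 146 + 43 = 273

The answer is 273.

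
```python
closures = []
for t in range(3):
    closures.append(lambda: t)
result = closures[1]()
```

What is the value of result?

Step 1: The loop creates 3 lambdas, all referencing the same variable t.
Step 2: After the loop, t = 2 (final value).
Step 3: closures[1]() looks up t at call time and finds 2. This is the late binding gotcha. result = 2

The answer is 2.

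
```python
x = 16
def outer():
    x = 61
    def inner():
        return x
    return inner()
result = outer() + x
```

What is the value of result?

Step 1: Global x = 16. outer() shadows with x = 61.
Step 2: inner() returns enclosing x = 61. outer() = 61.
Step 3: result = 61 + global x (16) = 77

The answer is 77.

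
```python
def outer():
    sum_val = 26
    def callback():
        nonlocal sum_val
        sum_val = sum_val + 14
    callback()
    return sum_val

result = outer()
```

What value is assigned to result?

Step 1: outer() sets sum_val = 26.
Step 2: callback() uses nonlocal to modify sum_val in outer's scope: sum_val = 26 + 14 = 40.
Step 3: outer() returns the modified sum_val = 40

The answer is 40.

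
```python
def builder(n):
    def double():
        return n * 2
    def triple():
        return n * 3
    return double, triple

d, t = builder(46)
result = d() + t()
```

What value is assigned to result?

Step 1: Both closures capture the same n = 46.
Step 2: d() = 46 * 2 = 92, t() = 46 * 3 = 138.
Step 3: result = 92 + 138 = 230

The answer is 230.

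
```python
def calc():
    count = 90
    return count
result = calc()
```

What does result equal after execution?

Step 1: calc() defines count = 90 in its local scope.
Step 2: return count finds the local variable count = 90.
Step 3: result = 90

The answer is 90.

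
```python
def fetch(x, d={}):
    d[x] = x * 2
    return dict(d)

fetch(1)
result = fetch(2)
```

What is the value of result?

Step 1: Mutable default dict is shared across calls.
Step 2: First call adds 1: 2. Second call adds 2: 4.
Step 3: result = {1: 2, 2: 4}

The answer is {1: 2, 2: 4}.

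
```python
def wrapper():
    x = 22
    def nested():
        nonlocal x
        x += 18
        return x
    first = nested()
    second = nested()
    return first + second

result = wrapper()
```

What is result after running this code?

Step 1: x starts at 22.
Step 2: First call: x = 22 + 18 = 40, returns 40.
Step 3: Second call: x = 40 + 18 = 58, returns 58.
Step 4: result = 40 + 58 = 98

The answer is 98.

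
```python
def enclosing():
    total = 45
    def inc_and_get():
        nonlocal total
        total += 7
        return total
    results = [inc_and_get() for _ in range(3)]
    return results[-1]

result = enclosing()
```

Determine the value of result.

Step 1: total = 45.
Step 2: Three calls to inc_and_get(), each adding 7.
Step 3: Last value = 45 + 7 * 3 = 66

The answer is 66.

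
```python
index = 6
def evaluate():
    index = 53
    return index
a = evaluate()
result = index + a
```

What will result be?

Step 1: Global index = 6. evaluate() returns local index = 53.
Step 2: a = 53. Global index still = 6.
Step 3: result = 6 + 53 = 59

The answer is 59.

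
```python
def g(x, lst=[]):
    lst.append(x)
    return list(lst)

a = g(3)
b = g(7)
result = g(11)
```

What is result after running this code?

Step 1: Default list is shared. list() creates copies for return values.
Step 2: Internal list grows: [3] -> [3, 7] -> [3, 7, 11].
Step 3: result = [3, 7, 11]

The answer is [3, 7, 11].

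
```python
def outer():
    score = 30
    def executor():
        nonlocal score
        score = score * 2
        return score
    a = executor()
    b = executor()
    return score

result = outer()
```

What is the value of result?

Step 1: score starts at 30.
Step 2: First executor(): score = 30 * 2 = 60.
Step 3: Second executor(): score = 60 * 2 = 120.
Step 4: result = 120

The answer is 120.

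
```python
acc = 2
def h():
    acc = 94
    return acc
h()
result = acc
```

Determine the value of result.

Step 1: acc = 2 globally.
Step 2: h() creates a LOCAL acc = 94 (no global keyword!).
Step 3: The global acc is unchanged. result = 2

The answer is 2.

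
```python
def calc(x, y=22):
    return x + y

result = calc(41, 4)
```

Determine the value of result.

Step 1: calc(41, 4) overrides default y with 4.
Step 2: Returns 41 + 4 = 45.
Step 3: result = 45

The answer is 45.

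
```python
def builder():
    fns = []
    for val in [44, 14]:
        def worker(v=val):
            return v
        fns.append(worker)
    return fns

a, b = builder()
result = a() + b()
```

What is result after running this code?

Step 1: Default argument v=val captures val at each iteration.
Step 2: a() returns 44 (captured at first iteration), b() returns 14 (captured at second).
Step 3: result = 44 + 14 = 58

The answer is 58.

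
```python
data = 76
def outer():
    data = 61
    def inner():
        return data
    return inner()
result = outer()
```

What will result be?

Step 1: data = 76 globally, but outer() defines data = 61 locally.
Step 2: inner() looks up data. Not in local scope, so checks enclosing scope (outer) and finds data = 61.
Step 3: result = 61

The answer is 61.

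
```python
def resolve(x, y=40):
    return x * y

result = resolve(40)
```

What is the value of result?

Step 1: resolve(40) uses default y = 40.
Step 2: Returns 40 * 40 = 1600.
Step 3: result = 1600

The answer is 1600.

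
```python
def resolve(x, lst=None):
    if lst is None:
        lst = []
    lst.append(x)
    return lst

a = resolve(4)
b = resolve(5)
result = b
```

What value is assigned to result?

Step 1: None default with guard creates a NEW list each call.
Step 2: a = [4] (fresh list). b = [5] (another fresh list).
Step 3: result = [5] (this is the fix for mutable default)

The answer is [5].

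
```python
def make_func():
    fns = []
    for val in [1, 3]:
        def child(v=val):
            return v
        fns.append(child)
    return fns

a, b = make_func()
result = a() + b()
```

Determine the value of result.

Step 1: Default argument v=val captures val at each iteration.
Step 2: a() returns 1 (captured at first iteration), b() returns 3 (captured at second).
Step 3: result = 1 + 3 = 4

The answer is 4.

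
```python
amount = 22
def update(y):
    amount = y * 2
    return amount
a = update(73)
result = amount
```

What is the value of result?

Step 1: Global amount = 22.
Step 2: update(73) creates local amount = 73 * 2 = 146.
Step 3: Global amount unchanged because no global keyword. result = 22

The answer is 22.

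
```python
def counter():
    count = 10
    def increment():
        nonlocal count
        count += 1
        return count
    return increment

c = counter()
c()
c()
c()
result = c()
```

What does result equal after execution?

Step 1: counter() creates closure with count = 10.
Step 2: Each c() call increments count via nonlocal. After 4 calls: 10 + 4 = 14.
Step 3: result = 14

The answer is 14.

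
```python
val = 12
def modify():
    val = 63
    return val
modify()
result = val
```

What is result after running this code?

Step 1: Global val = 12.
Step 2: modify() creates local val = 63 (shadow, not modification).
Step 3: After modify() returns, global val is unchanged. result = 12

The answer is 12.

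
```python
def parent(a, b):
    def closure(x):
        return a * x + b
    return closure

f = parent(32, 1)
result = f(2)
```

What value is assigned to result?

Step 1: parent(32, 1) captures a = 32, b = 1.
Step 2: f(2) computes 32 * 2 + 1 = 65.
Step 3: result = 65

The answer is 65.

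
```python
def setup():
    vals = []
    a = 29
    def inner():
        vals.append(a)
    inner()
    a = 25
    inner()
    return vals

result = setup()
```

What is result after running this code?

Step 1: a = 29. inner() appends current a to vals.
Step 2: First inner(): appends 29. Then a = 25.
Step 3: Second inner(): appends 25 (closure sees updated a). result = [29, 25]

The answer is [29, 25].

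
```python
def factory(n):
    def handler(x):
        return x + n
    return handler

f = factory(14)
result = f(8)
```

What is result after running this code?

Step 1: factory(14) creates a closure that captures n = 14.
Step 2: f(8) calls the closure with x = 8, returning 8 + 14 = 22.
Step 3: result = 22

The answer is 22.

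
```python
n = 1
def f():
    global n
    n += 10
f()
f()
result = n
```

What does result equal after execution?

Step 1: n = 1.
Step 2: First f(): n = 1 + 10 = 11.
Step 3: Second f(): n = 11 + 10 = 21. result = 21

The answer is 21.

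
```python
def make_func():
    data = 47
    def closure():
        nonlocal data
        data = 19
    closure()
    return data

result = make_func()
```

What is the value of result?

Step 1: make_func() sets data = 47.
Step 2: closure() uses nonlocal to reassign data = 19.
Step 3: result = 19

The answer is 19.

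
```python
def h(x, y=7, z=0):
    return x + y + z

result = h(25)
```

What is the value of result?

Step 1: h(25) uses defaults y = 7, z = 0.
Step 2: Returns 25 + 7 + 0 = 32.
Step 3: result = 32

The answer is 32.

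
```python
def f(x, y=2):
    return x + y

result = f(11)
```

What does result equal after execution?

Step 1: f(11) uses default y = 2.
Step 2: Returns 11 + 2 = 13.
Step 3: result = 13

The answer is 13.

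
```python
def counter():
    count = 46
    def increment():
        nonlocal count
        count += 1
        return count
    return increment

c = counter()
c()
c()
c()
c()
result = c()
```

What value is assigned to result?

Step 1: counter() creates closure with count = 46.
Step 2: Each c() call increments count via nonlocal. After 5 calls: 46 + 5 = 51.
Step 3: result = 51

The answer is 51.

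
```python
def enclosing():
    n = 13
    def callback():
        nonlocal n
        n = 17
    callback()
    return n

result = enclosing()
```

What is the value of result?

Step 1: enclosing() sets n = 13.
Step 2: callback() uses nonlocal to reassign n = 17.
Step 3: result = 17

The answer is 17.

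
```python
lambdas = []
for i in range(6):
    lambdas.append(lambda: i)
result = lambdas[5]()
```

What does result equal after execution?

Step 1: The loop creates 6 lambdas, all referencing the same variable i.
Step 2: After the loop, i = 5 (final value).
Step 3: lambdas[5]() looks up i at call time and finds 5. This is the late binding gotcha. result = 5

The answer is 5.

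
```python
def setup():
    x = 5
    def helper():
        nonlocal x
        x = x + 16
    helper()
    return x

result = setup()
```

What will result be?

Step 1: setup() sets x = 5.
Step 2: helper() uses nonlocal to modify x in setup's scope: x = 5 + 16 = 21.
Step 3: setup() returns the modified x = 21

The answer is 21.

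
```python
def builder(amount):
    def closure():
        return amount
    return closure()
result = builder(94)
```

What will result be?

Step 1: builder(94) binds parameter amount = 94.
Step 2: closure() looks up amount in enclosing scope and finds the parameter amount = 94.
Step 3: result = 94

The answer is 94.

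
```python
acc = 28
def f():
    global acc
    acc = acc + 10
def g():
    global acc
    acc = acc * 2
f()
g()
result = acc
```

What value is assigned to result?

Step 1: acc = 28.
Step 2: f() adds 10: acc = 28 + 10 = 38.
Step 3: g() doubles: acc = 38 * 2 = 76.
Step 4: result = 76

The answer is 76.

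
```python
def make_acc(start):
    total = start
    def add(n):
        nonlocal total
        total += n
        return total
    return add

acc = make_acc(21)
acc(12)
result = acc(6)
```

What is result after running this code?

Step 1: make_acc(21) creates closure with total = 21.
Step 2: First acc(12): total = 21 + 12 = 33.
Step 3: Second acc(6): total = 33 + 6 = 39. result = 39

The answer is 39.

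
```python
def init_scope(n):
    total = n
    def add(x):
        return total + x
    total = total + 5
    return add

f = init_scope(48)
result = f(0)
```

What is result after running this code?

Step 1: init_scope(48) sets total = 48, then total = 48 + 5 = 53.
Step 2: Closures capture by reference, so add sees total = 53.
Step 3: f(0) returns 53 + 0 = 53

The answer is 53.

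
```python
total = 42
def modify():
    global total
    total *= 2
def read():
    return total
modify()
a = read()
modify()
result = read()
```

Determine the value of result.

Step 1: total = 42.
Step 2: First modify(): total = 42 * 2 = 84.
Step 3: Second modify(): total = 84 * 2 = 168.
Step 4: read() returns 168

The answer is 168.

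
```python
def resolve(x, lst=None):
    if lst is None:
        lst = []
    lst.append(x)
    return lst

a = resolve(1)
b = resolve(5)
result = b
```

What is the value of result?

Step 1: None default with guard creates a NEW list each call.
Step 2: a = [1] (fresh list). b = [5] (another fresh list).
Step 3: result = [5] (this is the fix for mutable default)

The answer is [5].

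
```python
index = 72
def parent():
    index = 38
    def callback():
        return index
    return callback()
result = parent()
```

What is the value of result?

Step 1: index = 72 globally, but parent() defines index = 38 locally.
Step 2: callback() looks up index. Not in local scope, so checks enclosing scope (parent) and finds index = 38.
Step 3: result = 38

The answer is 38.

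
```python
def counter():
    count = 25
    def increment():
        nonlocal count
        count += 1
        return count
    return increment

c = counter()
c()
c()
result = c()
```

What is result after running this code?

Step 1: counter() creates closure with count = 25.
Step 2: Each c() call increments count via nonlocal. After 3 calls: 25 + 3 = 28.
Step 3: result = 28

The answer is 28.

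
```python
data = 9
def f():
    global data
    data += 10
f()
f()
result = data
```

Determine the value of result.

Step 1: data = 9.
Step 2: First f(): data = 9 + 10 = 19.
Step 3: Second f(): data = 19 + 10 = 29. result = 29

The answer is 29.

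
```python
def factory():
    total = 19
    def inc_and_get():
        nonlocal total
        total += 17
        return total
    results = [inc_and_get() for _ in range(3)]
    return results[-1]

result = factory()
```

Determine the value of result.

Step 1: total = 19.
Step 2: Three calls to inc_and_get(), each adding 17.
Step 3: Last value = 19 + 17 * 3 = 70

The answer is 70.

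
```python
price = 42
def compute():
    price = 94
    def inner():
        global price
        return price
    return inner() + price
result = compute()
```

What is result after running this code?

Step 1: Global price = 42. compute() shadows with local price = 94.
Step 2: inner() uses global keyword, so inner() returns global price = 42.
Step 3: compute() returns 42 + 94 = 136

The answer is 136.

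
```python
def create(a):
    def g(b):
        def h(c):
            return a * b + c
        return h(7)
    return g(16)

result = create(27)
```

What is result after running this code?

Step 1: a = 27, b = 16, c = 7.
Step 2: h() computes a * b + c = 27 * 16 + 7 = 439.
Step 3: result = 439

The answer is 439.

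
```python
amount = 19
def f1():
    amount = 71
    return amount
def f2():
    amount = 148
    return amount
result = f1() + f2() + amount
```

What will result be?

Step 1: Each function shadows global amount with its own local.
Step 2: f1() returns 71, f2() returns 148.
Step 3: Global amount = 19 is unchanged. result = 71 + 148 + 19 = 238

The answer is 238.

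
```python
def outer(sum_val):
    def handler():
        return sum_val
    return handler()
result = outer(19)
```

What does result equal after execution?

Step 1: outer(19) binds parameter sum_val = 19.
Step 2: handler() looks up sum_val in enclosing scope and finds the parameter sum_val = 19.
Step 3: result = 19

The answer is 19.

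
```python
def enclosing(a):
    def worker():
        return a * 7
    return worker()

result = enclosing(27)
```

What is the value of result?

Step 1: enclosing(27) binds parameter a = 27.
Step 2: worker() accesses a = 27 from enclosing scope.
Step 3: result = 27 * 7 = 189

The answer is 189.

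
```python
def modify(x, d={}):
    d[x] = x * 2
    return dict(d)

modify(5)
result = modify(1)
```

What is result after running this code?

Step 1: Mutable default dict is shared across calls.
Step 2: First call adds 5: 10. Second call adds 1: 2.
Step 3: result = {5: 10, 1: 2}

The answer is {5: 10, 1: 2}.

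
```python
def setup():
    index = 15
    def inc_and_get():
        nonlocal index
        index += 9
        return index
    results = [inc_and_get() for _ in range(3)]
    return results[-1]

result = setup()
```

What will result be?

Step 1: index = 15.
Step 2: Three calls to inc_and_get(), each adding 9.
Step 3: Last value = 15 + 9 * 3 = 42

The answer is 42.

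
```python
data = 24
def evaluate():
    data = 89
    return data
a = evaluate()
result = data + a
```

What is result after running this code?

Step 1: Global data = 24. evaluate() returns local data = 89.
Step 2: a = 89. Global data still = 24.
Step 3: result = 24 + 89 = 113

The answer is 113.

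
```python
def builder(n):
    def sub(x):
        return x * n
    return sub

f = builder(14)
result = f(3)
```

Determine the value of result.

Step 1: builder(14) creates a closure capturing n = 14.
Step 2: f(3) computes 3 * 14 = 42.
Step 3: result = 42

The answer is 42.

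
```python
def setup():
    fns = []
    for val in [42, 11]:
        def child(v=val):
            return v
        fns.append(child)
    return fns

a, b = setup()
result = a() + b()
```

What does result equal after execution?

Step 1: Default argument v=val captures val at each iteration.
Step 2: a() returns 42 (captured at first iteration), b() returns 11 (captured at second).
Step 3: result = 42 + 11 = 53

The answer is 53.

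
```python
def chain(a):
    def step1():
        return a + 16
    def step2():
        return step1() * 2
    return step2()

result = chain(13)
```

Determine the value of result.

Step 1: chain(13) captures a = 13.
Step 2: step2() calls step1() which returns 13 + 16 = 29.
Step 3: step2() returns 29 * 2 = 58

The answer is 58.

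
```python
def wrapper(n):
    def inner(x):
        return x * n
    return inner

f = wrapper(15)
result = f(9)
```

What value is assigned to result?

Step 1: wrapper(15) creates a closure capturing n = 15.
Step 2: f(9) computes 9 * 15 = 135.
Step 3: result = 135

The answer is 135.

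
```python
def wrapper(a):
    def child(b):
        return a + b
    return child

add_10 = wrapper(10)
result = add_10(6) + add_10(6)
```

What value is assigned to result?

Step 1: add_10 captures a = 10.
Step 2: add_10(6) = 10 + 6 = 16, called twice.
Step 3: result = 16 + 16 = 32

The answer is 32.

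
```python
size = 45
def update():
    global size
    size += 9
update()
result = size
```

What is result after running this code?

Step 1: size = 45 globally.
Step 2: update() modifies global size: size += 9 = 54.
Step 3: result = 54

The answer is 54.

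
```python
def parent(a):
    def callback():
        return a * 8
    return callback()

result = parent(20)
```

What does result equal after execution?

Step 1: parent(20) binds parameter a = 20.
Step 2: callback() accesses a = 20 from enclosing scope.
Step 3: result = 20 * 8 = 160

The answer is 160.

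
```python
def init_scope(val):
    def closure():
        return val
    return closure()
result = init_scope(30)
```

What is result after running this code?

Step 1: init_scope(30) binds parameter val = 30.
Step 2: closure() looks up val in enclosing scope and finds the parameter val = 30.
Step 3: result = 30

The answer is 30.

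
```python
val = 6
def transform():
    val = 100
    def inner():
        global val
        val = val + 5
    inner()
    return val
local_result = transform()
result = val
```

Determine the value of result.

Step 1: Global val = 6. transform() creates local val = 100.
Step 2: inner() declares global val and adds 5: global val = 6 + 5 = 11.
Step 3: transform() returns its local val = 100 (unaffected by inner).
Step 4: result = global val = 11

The answer is 11.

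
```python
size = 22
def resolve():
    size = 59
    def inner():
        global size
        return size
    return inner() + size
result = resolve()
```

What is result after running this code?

Step 1: Global size = 22. resolve() shadows with local size = 59.
Step 2: inner() uses global keyword, so inner() returns global size = 22.
Step 3: resolve() returns 22 + 59 = 81

The answer is 81.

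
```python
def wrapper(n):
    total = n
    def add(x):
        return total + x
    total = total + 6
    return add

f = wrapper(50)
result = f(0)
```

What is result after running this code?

Step 1: wrapper(50) sets total = 50, then total = 50 + 6 = 56.
Step 2: Closures capture by reference, so add sees total = 56.
Step 3: f(0) returns 56 + 0 = 56

The answer is 56.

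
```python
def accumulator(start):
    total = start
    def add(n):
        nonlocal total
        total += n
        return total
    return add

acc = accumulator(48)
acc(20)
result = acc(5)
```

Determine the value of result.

Step 1: accumulator(48) creates closure with total = 48.
Step 2: First acc(20): total = 48 + 20 = 68.
Step 3: Second acc(5): total = 68 + 5 = 73. result = 73

The answer is 73.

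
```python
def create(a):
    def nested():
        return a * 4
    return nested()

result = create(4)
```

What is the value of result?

Step 1: create(4) binds parameter a = 4.
Step 2: nested() accesses a = 4 from enclosing scope.
Step 3: result = 4 * 4 = 16

The answer is 16.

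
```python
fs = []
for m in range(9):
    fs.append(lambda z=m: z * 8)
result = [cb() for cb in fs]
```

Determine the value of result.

Step 1: Default arg z=m captures m at each iteration.
Step 2: fs[k] has z defaulting to k, returns k * 8.
Step 3: result = [0, 8, 16, 24, 32, 40, 48, 56, 64]

The answer is [0, 8, 16, 24, 32, 40, 48, 56, 64].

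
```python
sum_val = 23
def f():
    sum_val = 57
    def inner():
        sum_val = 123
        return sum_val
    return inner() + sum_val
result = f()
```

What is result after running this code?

Step 1: f() has local sum_val = 57. inner() has local sum_val = 123.
Step 2: inner() returns its local sum_val = 123.
Step 3: f() returns 123 + its own sum_val (57) = 180

The answer is 180.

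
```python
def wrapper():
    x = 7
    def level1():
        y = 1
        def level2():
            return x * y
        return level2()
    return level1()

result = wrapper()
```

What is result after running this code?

Step 1: x = 7 in wrapper. y = 1 in level1.
Step 2: level2() reads x = 7 and y = 1 from enclosing scopes.
Step 3: result = 7 * 1 = 7

The answer is 7.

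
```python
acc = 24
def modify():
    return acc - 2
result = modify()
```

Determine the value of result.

Step 1: acc = 24 is defined globally.
Step 2: modify() looks up acc from global scope = 24, then computes 24 - 2 = 22.
Step 3: result = 22

The answer is 22.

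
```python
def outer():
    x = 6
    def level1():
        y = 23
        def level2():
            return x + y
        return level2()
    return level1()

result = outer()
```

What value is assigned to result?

Step 1: x = 6 in outer. y = 23 in level1.
Step 2: level2() reads x = 6 and y = 23 from enclosing scopes.
Step 3: result = 6 + 23 = 29

The answer is 29.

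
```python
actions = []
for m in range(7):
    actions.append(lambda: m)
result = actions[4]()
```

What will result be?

Step 1: The loop creates 7 lambdas, all referencing the same variable m.
Step 2: After the loop, m = 6 (final value).
Step 3: actions[4]() looks up m at call time and finds 6. This is the late binding gotcha. result = 6

The answer is 6.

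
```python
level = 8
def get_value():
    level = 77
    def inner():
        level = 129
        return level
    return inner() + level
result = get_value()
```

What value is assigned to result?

Step 1: get_value() has local level = 77. inner() has local level = 129.
Step 2: inner() returns its local level = 129.
Step 3: get_value() returns 129 + its own level (77) = 206

The answer is 206.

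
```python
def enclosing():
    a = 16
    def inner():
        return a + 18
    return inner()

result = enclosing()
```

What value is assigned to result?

Step 1: enclosing() defines a = 16.
Step 2: inner() reads a = 16 from enclosing scope, returns 16 + 18 = 34.
Step 3: result = 34

The answer is 34.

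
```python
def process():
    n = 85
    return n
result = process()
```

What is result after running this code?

Step 1: process() defines n = 85 in its local scope.
Step 2: return n finds the local variable n = 85.
Step 3: result = 85

The answer is 85.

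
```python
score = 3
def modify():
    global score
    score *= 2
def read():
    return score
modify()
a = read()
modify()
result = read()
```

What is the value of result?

Step 1: score = 3.
Step 2: First modify(): score = 3 * 2 = 6.
Step 3: Second modify(): score = 6 * 2 = 12.
Step 4: read() returns 12

The answer is 12.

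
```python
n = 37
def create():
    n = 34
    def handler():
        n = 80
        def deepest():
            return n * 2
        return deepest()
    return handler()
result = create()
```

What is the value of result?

Step 1: deepest() looks up n through LEGB: not local, finds n = 80 in enclosing handler().
Step 2: Returns 80 * 2 = 160.
Step 3: result = 160

The answer is 160.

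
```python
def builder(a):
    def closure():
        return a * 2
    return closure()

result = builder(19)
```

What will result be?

Step 1: builder(19) binds parameter a = 19.
Step 2: closure() accesses a = 19 from enclosing scope.
Step 3: result = 19 * 2 = 38

The answer is 38.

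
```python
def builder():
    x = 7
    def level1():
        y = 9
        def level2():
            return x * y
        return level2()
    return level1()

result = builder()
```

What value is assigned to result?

Step 1: x = 7 in builder. y = 9 in level1.
Step 2: level2() reads x = 7 and y = 9 from enclosing scopes.
Step 3: result = 7 * 9 = 63

The answer is 63.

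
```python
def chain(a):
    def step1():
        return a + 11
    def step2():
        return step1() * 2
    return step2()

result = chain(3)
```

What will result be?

Step 1: chain(3) captures a = 3.
Step 2: step2() calls step1() which returns 3 + 11 = 14.
Step 3: step2() returns 14 * 2 = 28

The answer is 28.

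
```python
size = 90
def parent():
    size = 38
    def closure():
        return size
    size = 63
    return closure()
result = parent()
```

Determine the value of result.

Step 1: parent() sets size = 38, then later size = 63.
Step 2: closure() is called after size is reassigned to 63. Closures capture variables by reference, not by value.
Step 3: result = 63

The answer is 63.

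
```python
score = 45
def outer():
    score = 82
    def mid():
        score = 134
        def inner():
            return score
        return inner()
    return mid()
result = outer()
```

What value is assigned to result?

Step 1: Three levels of shadowing: global 45, outer 82, mid 134.
Step 2: inner() finds score = 134 in enclosing mid() scope.
Step 3: result = 134

The answer is 134.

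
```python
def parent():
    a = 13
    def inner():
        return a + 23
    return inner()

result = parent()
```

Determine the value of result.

Step 1: parent() defines a = 13.
Step 2: inner() reads a = 13 from enclosing scope, returns 13 + 23 = 36.
Step 3: result = 36

The answer is 36.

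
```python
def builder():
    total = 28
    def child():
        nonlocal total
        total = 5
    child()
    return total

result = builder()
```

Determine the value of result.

Step 1: builder() sets total = 28.
Step 2: child() uses nonlocal to reassign total = 5.
Step 3: result = 5

The answer is 5.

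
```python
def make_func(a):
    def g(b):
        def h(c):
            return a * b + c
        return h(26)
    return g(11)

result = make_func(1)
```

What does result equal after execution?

Step 1: a = 1, b = 11, c = 26.
Step 2: h() computes a * b + c = 1 * 11 + 26 = 37.
Step 3: result = 37

The answer is 37.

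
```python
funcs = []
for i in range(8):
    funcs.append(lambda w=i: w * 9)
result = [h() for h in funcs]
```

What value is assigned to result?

Step 1: Default arg w=i captures i at each iteration.
Step 2: funcs[k] has w defaulting to k, returns k * 9.
Step 3: result = [0, 9, 18, 27, 36, 45, 54, 63]

The answer is [0, 9, 18, 27, 36, 45, 54, 63].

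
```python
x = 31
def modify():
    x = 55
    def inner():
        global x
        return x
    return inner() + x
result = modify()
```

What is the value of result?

Step 1: Global x = 31. modify() shadows with local x = 55.
Step 2: inner() uses global keyword, so inner() returns global x = 31.
Step 3: modify() returns 31 + 55 = 86

The answer is 86.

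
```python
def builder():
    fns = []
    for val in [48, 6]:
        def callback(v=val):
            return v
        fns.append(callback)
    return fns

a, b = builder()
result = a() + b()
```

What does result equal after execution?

Step 1: Default argument v=val captures val at each iteration.
Step 2: a() returns 48 (captured at first iteration), b() returns 6 (captured at second).
Step 3: result = 48 + 6 = 54

The answer is 54.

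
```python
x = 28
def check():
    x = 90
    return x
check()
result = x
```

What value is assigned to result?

Step 1: x = 28 globally.
Step 2: check() creates a LOCAL x = 90 (no global keyword!).
Step 3: The global x is unchanged. result = 28

The answer is 28.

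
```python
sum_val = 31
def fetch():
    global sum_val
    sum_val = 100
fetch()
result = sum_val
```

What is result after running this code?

Step 1: sum_val = 31 globally.
Step 2: fetch() declares global sum_val and sets it to 100.
Step 3: After fetch(), global sum_val = 100. result = 100

The answer is 100.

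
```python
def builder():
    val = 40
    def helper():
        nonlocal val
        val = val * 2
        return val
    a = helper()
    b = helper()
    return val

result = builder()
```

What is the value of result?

Step 1: val starts at 40.
Step 2: First helper(): val = 40 * 2 = 80.
Step 3: Second helper(): val = 80 * 2 = 160.
Step 4: result = 160

The answer is 160.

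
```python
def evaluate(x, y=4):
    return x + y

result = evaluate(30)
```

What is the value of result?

Step 1: evaluate(30) uses default y = 4.
Step 2: Returns 30 + 4 = 34.
Step 3: result = 34

The answer is 34.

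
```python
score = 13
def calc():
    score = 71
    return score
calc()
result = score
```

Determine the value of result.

Step 1: Global score = 13.
Step 2: calc() creates local score = 71 (shadow, not modification).
Step 3: After calc() returns, global score is unchanged. result = 13

The answer is 13.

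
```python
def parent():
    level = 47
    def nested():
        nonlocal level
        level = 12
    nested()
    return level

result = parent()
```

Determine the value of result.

Step 1: parent() sets level = 47.
Step 2: nested() uses nonlocal to reassign level = 12.
Step 3: result = 12

The answer is 12.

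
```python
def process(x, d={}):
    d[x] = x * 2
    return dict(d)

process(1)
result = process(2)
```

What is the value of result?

Step 1: Mutable default dict is shared across calls.
Step 2: First call adds 1: 2. Second call adds 2: 4.
Step 3: result = {1: 2, 2: 4}

The answer is {1: 2, 2: 4}.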